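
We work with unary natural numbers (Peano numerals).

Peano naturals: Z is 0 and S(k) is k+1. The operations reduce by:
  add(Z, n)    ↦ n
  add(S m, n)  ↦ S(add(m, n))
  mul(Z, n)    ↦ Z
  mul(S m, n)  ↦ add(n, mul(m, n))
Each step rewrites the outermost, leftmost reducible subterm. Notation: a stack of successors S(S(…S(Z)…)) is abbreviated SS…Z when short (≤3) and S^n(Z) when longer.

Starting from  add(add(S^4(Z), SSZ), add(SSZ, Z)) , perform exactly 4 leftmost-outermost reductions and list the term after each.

Answer: after 4 steps: S(S(add(add(SSZ, SSZ), add(SSZ, Z))))

Derivation:
  start: add(add(S^4(Z), SSZ), add(SSZ, Z))
  step 1: add(S(add(SSSZ, SSZ)), add(SSZ, Z))
  step 2: S(add(add(SSSZ, SSZ), add(SSZ, Z)))
  step 3: S(add(S(add(SSZ, SSZ)), add(SSZ, Z)))
  step 4: S(S(add(add(SSZ, SSZ), add(SSZ, Z))))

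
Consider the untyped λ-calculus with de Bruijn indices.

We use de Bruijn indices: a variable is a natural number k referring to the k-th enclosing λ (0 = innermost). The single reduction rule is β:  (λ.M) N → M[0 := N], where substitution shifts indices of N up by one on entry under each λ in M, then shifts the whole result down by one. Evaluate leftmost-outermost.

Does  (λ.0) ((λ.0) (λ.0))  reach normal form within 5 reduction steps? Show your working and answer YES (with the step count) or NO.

  start: (λ.0) ((λ.0) (λ.0))
  step 1: (λ.0) (λ.0)
  step 2: λ.0

Answer: YES — reaches normal form λ.0 in 2 ≤ 5 steps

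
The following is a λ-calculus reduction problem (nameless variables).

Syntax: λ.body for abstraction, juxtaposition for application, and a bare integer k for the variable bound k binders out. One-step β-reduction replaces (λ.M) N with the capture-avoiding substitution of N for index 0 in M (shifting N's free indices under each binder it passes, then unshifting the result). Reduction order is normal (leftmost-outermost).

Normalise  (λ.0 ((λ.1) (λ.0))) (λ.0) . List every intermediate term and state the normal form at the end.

Answer: normal form = λ.0  (in 3 steps)

Reduction:
  start: (λ.0 ((λ.1) (λ.0))) (λ.0)
  →1  (λ.0) ((λ.λ.0) (λ.0))
  →2  (λ.λ.0) (λ.0)
  →3  λ.0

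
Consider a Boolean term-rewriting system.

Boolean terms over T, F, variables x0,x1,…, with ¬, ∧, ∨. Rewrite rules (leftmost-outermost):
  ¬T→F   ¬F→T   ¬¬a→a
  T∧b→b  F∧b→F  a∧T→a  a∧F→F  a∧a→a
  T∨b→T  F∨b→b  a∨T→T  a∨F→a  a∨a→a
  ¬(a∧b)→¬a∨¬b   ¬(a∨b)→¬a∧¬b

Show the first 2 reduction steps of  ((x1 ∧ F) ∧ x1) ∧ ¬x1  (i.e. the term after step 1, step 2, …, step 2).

Answer: after 2 steps: F ∧ ¬x1

Working:
  start: ((x1 ∧ F) ∧ x1) ∧ ¬x1
  step 1: (F ∧ x1) ∧ ¬x1
  step 2: F ∧ ¬x1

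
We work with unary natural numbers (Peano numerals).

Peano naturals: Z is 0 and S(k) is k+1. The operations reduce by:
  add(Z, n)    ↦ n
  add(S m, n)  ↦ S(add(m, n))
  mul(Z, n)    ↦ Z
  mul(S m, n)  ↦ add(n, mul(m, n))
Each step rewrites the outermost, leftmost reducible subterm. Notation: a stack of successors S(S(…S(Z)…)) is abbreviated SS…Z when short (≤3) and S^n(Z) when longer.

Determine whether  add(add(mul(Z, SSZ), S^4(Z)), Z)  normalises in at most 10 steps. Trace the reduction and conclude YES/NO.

  start: add(add(mul(Z, SSZ), S^4(Z)), Z)
  →1  add(add(Z, S^4(Z)), Z)
  →2  add(S^4(Z), Z)
  →3  S(add(SSSZ, Z))
  →4  S(S(add(SSZ, Z)))
  →5  S(S(S(add(SZ, Z))))
  →6  S(S(S(S(add(Z, Z)))))
  →7  S^4(Z)

Answer: YES — reaches normal form S^4(Z) in 7 ≤ 10 steps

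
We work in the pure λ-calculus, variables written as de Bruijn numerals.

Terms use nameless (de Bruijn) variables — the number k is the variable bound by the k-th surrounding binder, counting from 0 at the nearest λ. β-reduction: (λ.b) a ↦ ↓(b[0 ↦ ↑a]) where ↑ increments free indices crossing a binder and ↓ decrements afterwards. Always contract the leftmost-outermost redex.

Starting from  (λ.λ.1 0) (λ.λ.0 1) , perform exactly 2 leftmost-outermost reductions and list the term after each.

Answer: after 2 steps: λ.λ.0 1

Derivation:
  start: (λ.λ.1 0) (λ.λ.0 1)
  [1] λ.(λ.λ.0 1) 0
  [2] λ.λ.0 1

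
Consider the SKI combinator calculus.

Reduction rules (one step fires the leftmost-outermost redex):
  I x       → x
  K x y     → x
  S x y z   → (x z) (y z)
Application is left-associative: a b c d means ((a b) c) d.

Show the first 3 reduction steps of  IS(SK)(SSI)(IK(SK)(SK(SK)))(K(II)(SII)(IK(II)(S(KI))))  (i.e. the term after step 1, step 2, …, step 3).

Answer: after 3 steps: K(SSI(IK(SK)(SK(SK))))(IK(SK)(SK(SK))(SSI(IK(SK)(SK(SK)))))(K(II)(SII)(IK(II)(S(KI))))

Derivation:
  start: IS(SK)(SSI)(IK(SK)(SK(SK)))(K(II)(SII)(IK(II)(S(KI))))
  step 1: S(SK)(SSI)(IK(SK)(SK(SK)))(K(II)(SII)(IK(II)(S(KI))))
  step 2: SK(IK(SK)(SK(SK)))(SSI(IK(SK)(SK(SK))))(K(II)(SII)(IK(II)(S(KI))))
  step 3: K(SSI(IK(SK)(SK(SK))))(IK(SK)(SK(SK))(SSI(IK(SK)(SK(SK)))))(K(II)(SII)(IK(II)(S(KI))))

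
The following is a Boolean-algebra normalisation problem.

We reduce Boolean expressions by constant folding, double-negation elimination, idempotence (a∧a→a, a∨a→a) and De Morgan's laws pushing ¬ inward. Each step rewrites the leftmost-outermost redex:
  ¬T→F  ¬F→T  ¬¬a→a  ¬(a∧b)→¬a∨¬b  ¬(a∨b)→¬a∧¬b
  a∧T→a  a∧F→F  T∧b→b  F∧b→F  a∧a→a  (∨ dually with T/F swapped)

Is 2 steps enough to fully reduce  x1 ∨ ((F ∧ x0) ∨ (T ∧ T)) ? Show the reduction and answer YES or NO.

Answer: NO — after 2 steps the term is x1 ∨ (T ∧ T), not yet normal

Working:
  start: x1 ∨ ((F ∧ x0) ∨ (T ∧ T))
  [1] x1 ∨ (F ∨ (T ∧ T))
  [2] x1 ∨ (T ∧ T)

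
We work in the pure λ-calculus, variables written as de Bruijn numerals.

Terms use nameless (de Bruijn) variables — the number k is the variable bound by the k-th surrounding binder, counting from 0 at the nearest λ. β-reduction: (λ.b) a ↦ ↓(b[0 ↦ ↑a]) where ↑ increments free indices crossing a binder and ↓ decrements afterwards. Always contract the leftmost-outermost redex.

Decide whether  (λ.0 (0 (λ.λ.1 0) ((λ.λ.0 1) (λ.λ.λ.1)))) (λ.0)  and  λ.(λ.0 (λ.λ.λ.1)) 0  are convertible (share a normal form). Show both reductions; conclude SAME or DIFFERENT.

Term A:
  start: (λ.0 (0 (λ.λ.1 0) ((λ.λ.0 1) (λ.λ.λ.1)))) (λ.0)
  [1] (λ.0) ((λ.0) (λ.λ.1 0) ((λ.λ.0 1) (λ.λ.λ.1)))
  [2] (λ.0) (λ.λ.1 0) ((λ.λ.0 1) (λ.λ.λ.1))
  [3] (λ.λ.1 0) ((λ.λ.0 1) (λ.λ.λ.1))
  [4] λ.(λ.λ.0 1) (λ.λ.λ.1) 0
  [5] λ.(λ.0 (λ.λ.λ.1)) 0
  [6] λ.0 (λ.λ.λ.1)

Term B:
  start: λ.(λ.0 (λ.λ.λ.1)) 0
  [1] λ.0 (λ.λ.λ.1)

Answer: SAME — A ⇓ λ.0 (λ.λ.λ.1), B ⇓ λ.0 (λ.λ.λ.1)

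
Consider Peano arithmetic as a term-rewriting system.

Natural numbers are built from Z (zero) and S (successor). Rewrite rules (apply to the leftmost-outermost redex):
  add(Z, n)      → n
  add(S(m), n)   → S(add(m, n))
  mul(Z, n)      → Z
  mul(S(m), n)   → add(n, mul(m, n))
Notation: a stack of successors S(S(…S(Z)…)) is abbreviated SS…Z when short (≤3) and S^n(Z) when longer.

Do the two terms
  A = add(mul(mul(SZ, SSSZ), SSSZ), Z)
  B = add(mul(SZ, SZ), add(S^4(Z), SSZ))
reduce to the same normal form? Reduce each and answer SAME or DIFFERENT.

Term A:
  start: add(mul(mul(SZ, SSSZ), SSSZ), Z)
  [1] add(mul(add(SSSZ, mul(Z, SSSZ)), SSSZ), Z)
  [2] add(mul(S(add(SSZ, mul(Z, SSSZ))), SSSZ), Z)
  [3] add(add(SSSZ, mul(add(SSZ, mul(Z, SSSZ)), SSSZ)), Z)
  [4] add(S(add(SSZ, mul(add(SSZ, mul(Z, SSSZ)), SSSZ))), Z)
  [5] S(add(add(SSZ, mul(add(SSZ, mul(Z, SSSZ)), SSSZ)), Z))
  [6] S(add(S(add(SZ, mul(add(SSZ, mul(Z, SSSZ)), SSSZ))), Z))
  [7] S(S(add(add(SZ, mul(add(SSZ, mul(Z, SSSZ)), SSSZ)), Z)))
  [8] S(S(add(S(add(Z, mul(add(SSZ, mul(Z, SSSZ)), SSSZ))), Z)))
  [9] S(S(S(add(add(Z, mul(add(SSZ, mul(Z, SSSZ)), SSSZ)), Z))))
  [10] S(S(S(add(mul(add(SSZ, mul(Z, SSSZ)), SSSZ), Z))))
  [11] S(S(S(add(mul(S(add(SZ, mul(Z, SSSZ))), SSSZ), Z))))
  [12] S(S(S(add(add(SSSZ, mul(add(SZ, mul(Z, SSSZ)), SSSZ)), Z))))
  [13] S(S(S(add(S(add(SSZ, mul(add(SZ, mul(Z, SSSZ)), SSSZ))), Z))))
  [14] S(S(S(S(add(add(SSZ, mul(add(SZ, mul(Z, SSSZ)), SSSZ)), Z)))))
  [15] S(S(S(S(add(S(add(SZ, mul(add(SZ, mul(Z, SSSZ)), SSSZ))), Z)))))
  [16] S(S(S(S(S(add(add(SZ, mul(add(SZ, mul(Z, SSSZ)), SSSZ)), Z))))))
  [17] S(S(S(S(S(add(S(add(Z, mul(add(SZ, mul(Z, SSSZ)), SSSZ))), Z))))))
  [18] S(S(S(S(S(S(add(add(Z, mul(add(SZ, mul(Z, SSSZ)), SSSZ)), Z)))))))
  [19] S(S(S(S(S(S(add(mul(add(SZ, mul(Z, SSSZ)), SSSZ), Z)))))))
  [20] S(S(S(S(S(S(add(mul(S(add(Z, mul(Z, SSSZ))), SSSZ), Z)))))))
  [21] S(S(S(S(S(S(add(add(SSSZ, mul(add(Z, mul(Z, SSSZ)), SSSZ)), Z)))))))
  [22] S(S(S(S(S(S(add(S(add(SSZ, mul(add(Z, mul(Z, SSSZ)), SSSZ))), Z)))))))
  [23] S(S(S(S(S(S(S(add(add(SSZ, mul(add(Z, mul(Z, SSSZ)), SSSZ)), Z))))))))
  [24] S(S(S(S(S(S(S(add(S(add(SZ, mul(add(Z, mul(Z, SSSZ)), SSSZ))), Z))))))))
  [25] S(S(S(S(S(S(S(S(add(add(SZ, mul(add(Z, mul(Z, SSSZ)), SSSZ)), Z)))))))))
  [26] S(S(S(S(S(S(S(S(add(S(add(Z, mul(add(Z, mul(Z, SSSZ)), SSSZ))), Z)))))))))
  [27] S(S(S(S(S(S(S(S(S(add(add(Z, mul(add(Z, mul(Z, SSSZ)), SSSZ)), Z))))))))))
  [28] S(S(S(S(S(S(S(S(S(add(mul(add(Z, mul(Z, SSSZ)), SSSZ), Z))))))))))
  [29] S(S(S(S(S(S(S(S(S(add(mul(mul(Z, SSSZ), SSSZ), Z))))))))))
  [30] S(S(S(S(S(S(S(S(S(add(mul(Z, SSSZ), Z))))))))))
  [31] S(S(S(S(S(S(S(S(S(add(Z, Z))))))))))
  [32] S^9(Z)

Term B:
  start: add(mul(SZ, SZ), add(S^4(Z), SSZ))
  [1] add(add(SZ, mul(Z, SZ)), add(S^4(Z), SSZ))
  [2] add(S(add(Z, mul(Z, SZ))), add(S^4(Z), SSZ))
  [3] S(add(add(Z, mul(Z, SZ)), add(S^4(Z), SSZ)))
  [4] S(add(mul(Z, SZ), add(S^4(Z), SSZ)))
  [5] S(add(Z, add(S^4(Z), SSZ)))
  [6] S(add(S^4(Z), SSZ))
  [7] S(S(add(SSSZ, SSZ)))
  [8] S(S(S(add(SSZ, SSZ))))
  [9] S(S(S(S(add(SZ, SSZ)))))
  [10] S(S(S(S(S(add(Z, SSZ))))))
  [11] S^7(Z)

Answer: DIFFERENT — A ⇓ S^9(Z), B ⇓ S^7(Z)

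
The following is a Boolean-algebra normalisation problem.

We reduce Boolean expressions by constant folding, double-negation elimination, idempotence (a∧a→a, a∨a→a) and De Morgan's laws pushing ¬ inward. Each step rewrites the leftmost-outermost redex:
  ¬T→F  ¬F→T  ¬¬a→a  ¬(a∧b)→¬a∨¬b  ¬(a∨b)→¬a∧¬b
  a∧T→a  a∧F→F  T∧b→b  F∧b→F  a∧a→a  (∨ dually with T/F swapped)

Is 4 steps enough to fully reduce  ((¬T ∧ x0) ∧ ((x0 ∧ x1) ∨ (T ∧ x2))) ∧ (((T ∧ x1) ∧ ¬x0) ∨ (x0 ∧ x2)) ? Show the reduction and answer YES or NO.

Answer: YES — reaches normal form F in 4 ≤ 4 steps

Reduction:
  start: ((¬T ∧ x0) ∧ ((x0 ∧ x1) ∨ (T ∧ x2))) ∧ (((T ∧ x1) ∧ ¬x0) ∨ (x0 ∧ x2))
  step 1: ((F ∧ x0) ∧ ((x0 ∧ x1) ∨ (T ∧ x2))) ∧ (((T ∧ x1) ∧ ¬x0) ∨ (x0 ∧ x2))
  step 2: (F ∧ ((x0 ∧ x1) ∨ (T ∧ x2))) ∧ (((T ∧ x1) ∧ ¬x0) ∨ (x0 ∧ x2))
  step 3: F ∧ (((T ∧ x1) ∧ ¬x0) ∨ (x0 ∧ x2))
  step 4: F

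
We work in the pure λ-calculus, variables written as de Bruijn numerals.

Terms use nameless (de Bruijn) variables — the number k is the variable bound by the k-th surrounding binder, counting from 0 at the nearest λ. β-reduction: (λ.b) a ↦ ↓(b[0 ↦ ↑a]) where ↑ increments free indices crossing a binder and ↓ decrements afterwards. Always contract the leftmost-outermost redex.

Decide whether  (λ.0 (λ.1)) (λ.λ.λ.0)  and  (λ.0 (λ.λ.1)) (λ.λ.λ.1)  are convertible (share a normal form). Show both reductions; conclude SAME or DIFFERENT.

Answer: DIFFERENT — A ⇓ λ.λ.0, B ⇓ λ.λ.1

Reduction:
Term A:
  start: (λ.0 (λ.1)) (λ.λ.λ.0)
  →1  (λ.λ.λ.0) (λ.λ.λ.λ.0)
  →2  λ.λ.0

Term B:
  start: (λ.0 (λ.λ.1)) (λ.λ.λ.1)
  →1  (λ.λ.λ.1) (λ.λ.1)
  →2  λ.λ.1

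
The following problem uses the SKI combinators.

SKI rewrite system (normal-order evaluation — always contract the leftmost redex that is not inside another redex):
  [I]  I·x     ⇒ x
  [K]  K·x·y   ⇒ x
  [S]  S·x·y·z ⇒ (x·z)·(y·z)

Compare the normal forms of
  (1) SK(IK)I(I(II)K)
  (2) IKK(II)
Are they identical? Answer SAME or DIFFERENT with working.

Answer: SAME — A ⇓ K, B ⇓ K

Working:
Term A:
  start: SK(IK)I(I(II)K)
  →1  KI(IKI)(I(II)K)
  →2  I(I(II)K)
  →3  I(II)K
  →4  IIK
  →5  IK
  →6  K

Term B:
  start: IKK(II)
  →1  KK(II)
  →2  K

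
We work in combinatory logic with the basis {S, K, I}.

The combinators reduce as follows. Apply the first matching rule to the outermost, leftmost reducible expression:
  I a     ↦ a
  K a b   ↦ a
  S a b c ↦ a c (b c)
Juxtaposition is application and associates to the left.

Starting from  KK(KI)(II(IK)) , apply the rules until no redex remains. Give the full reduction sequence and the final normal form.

Answer: normal form = KK  (in 4 steps)

Reduction:
  start: KK(KI)(II(IK))
  step 1: K(II(IK))
  step 2: K(I(IK))
  step 3: K(IK)
  step 4: KK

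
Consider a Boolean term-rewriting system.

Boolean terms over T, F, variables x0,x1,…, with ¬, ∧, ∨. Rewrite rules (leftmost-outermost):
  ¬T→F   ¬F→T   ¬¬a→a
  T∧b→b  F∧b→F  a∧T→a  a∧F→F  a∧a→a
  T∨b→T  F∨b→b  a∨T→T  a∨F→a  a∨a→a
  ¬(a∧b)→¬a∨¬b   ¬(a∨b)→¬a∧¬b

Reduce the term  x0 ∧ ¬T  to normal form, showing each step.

  start: x0 ∧ ¬T
  →1  x0 ∧ F
  →2  F

Answer: normal form = F  (in 2 steps)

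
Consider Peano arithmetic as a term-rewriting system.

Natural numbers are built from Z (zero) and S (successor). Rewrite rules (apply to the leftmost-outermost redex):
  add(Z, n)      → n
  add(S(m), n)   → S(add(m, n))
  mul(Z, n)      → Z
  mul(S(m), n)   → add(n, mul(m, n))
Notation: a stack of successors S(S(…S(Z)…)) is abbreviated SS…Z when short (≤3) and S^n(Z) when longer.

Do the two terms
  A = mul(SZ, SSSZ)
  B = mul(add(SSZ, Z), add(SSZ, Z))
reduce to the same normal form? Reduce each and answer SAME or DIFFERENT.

Term A:
  start: mul(SZ, SSSZ)
  step 1: add(SSSZ, mul(Z, SSSZ))
  step 2: S(add(SSZ, mul(Z, SSSZ)))
  step 3: S(S(add(SZ, mul(Z, SSSZ))))
  step 4: S(S(S(add(Z, mul(Z, SSSZ)))))
  step 5: S(S(S(mul(Z, SSSZ))))
  step 6: SSSZ

Term B:
  start: mul(add(SSZ, Z), add(SSZ, Z))
  step 1: mul(S(add(SZ, Z)), add(SSZ, Z))
  step 2: add(add(SSZ, Z), mul(add(SZ, Z), add(SSZ, Z)))
  step 3: add(S(add(SZ, Z)), mul(add(SZ, Z), add(SSZ, Z)))
  step 4: S(add(add(SZ, Z), mul(add(SZ, Z), add(SSZ, Z))))
  step 5: S(add(S(add(Z, Z)), mul(add(SZ, Z), add(SSZ, Z))))
  step 6: S(S(add(add(Z, Z), mul(add(SZ, Z), add(SSZ, Z)))))
  step 7: S(S(add(Z, mul(add(SZ, Z), add(SSZ, Z)))))
  step 8: S(S(mul(add(SZ, Z), add(SSZ, Z))))
  step 9: S(S(mul(S(add(Z, Z)), add(SSZ, Z))))
  step 10: S(S(add(add(SSZ, Z), mul(add(Z, Z), add(SSZ, Z)))))
  step 11: S(S(add(S(add(SZ, Z)), mul(add(Z, Z), add(SSZ, Z)))))
  step 12: S(S(S(add(add(SZ, Z), mul(add(Z, Z), add(SSZ, Z))))))
  step 13: S(S(S(add(S(add(Z, Z)), mul(add(Z, Z), add(SSZ, Z))))))
  step 14: S(S(S(S(add(add(Z, Z), mul(add(Z, Z), add(SSZ, Z)))))))
  step 15: S(S(S(S(add(Z, mul(add(Z, Z), add(SSZ, Z)))))))
  step 16: S(S(S(S(mul(add(Z, Z), add(SSZ, Z))))))
  step 17: S(S(S(S(mul(Z, add(SSZ, Z))))))
  step 18: S^4(Z)

Answer: DIFFERENT — A ⇓ SSSZ, B ⇓ S^4(Z)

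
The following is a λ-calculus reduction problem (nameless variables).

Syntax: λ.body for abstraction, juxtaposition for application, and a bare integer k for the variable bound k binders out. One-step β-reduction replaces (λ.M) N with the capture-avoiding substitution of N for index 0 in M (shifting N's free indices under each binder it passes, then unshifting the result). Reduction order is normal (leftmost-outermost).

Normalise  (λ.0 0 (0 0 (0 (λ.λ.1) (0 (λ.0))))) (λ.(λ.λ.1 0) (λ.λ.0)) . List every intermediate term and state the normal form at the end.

  start: (λ.0 0 (0 0 (0 (λ.λ.1) (0 (λ.0))))) (λ.(λ.λ.1 0) (λ.λ.0))
  step 1: (λ.(λ.λ.1 0) (λ.λ.0)) (λ.(λ.λ.1 0) (λ.λ.0)) ((λ.(λ.λ.1 0) (λ.λ.0)) (λ.(λ.λ.1 0) (λ.λ.0)) ((λ.(λ.λ.1 0) (λ.λ.0)) (λ.λ.1) ((λ.(λ.λ.1 0) (λ.λ.0)) (λ.0))))
  step 2: (λ.λ.1 0) (λ.λ.0) ((λ.(λ.λ.1 0) (λ.λ.0)) (λ.(λ.λ.1 0) (λ.λ.0)) ((λ.(λ.λ.1 0) (λ.λ.0)) (λ.λ.1) ((λ.(λ.λ.1 0) (λ.λ.0)) (λ.0))))
  step 3: (λ.(λ.λ.0) 0) ((λ.(λ.λ.1 0) (λ.λ.0)) (λ.(λ.λ.1 0) (λ.λ.0)) ((λ.(λ.λ.1 0) (λ.λ.0)) (λ.λ.1) ((λ.(λ.λ.1 0) (λ.λ.0)) (λ.0))))
  step 4: (λ.λ.0) ((λ.(λ.λ.1 0) (λ.λ.0)) (λ.(λ.λ.1 0) (λ.λ.0)) ((λ.(λ.λ.1 0) (λ.λ.0)) (λ.λ.1) ((λ.(λ.λ.1 0) (λ.λ.0)) (λ.0))))
  step 5: λ.0

Answer: normal form = λ.0  (in 5 steps)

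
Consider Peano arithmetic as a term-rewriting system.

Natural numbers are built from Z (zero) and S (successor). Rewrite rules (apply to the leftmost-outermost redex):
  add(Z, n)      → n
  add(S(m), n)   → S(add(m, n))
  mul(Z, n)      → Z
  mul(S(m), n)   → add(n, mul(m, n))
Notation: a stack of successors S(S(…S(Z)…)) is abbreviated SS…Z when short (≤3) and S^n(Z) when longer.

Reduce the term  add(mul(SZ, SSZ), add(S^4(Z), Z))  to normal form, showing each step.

Answer: normal form = S^6(Z)  (in 13 steps)

Working:
  start: add(mul(SZ, SSZ), add(S^4(Z), Z))
  step 1: add(add(SSZ, mul(Z, SSZ)), add(S^4(Z), Z))
  step 2: add(S(add(SZ, mul(Z, SSZ))), add(S^4(Z), Z))
  step 3: S(add(add(SZ, mul(Z, SSZ)), add(S^4(Z), Z)))
  step 4: S(add(S(add(Z, mul(Z, SSZ))), add(S^4(Z), Z)))
  step 5: S(S(add(add(Z, mul(Z, SSZ)), add(S^4(Z), Z))))
  step 6: S(S(add(mul(Z, SSZ), add(S^4(Z), Z))))
  step 7: S(S(add(Z, add(S^4(Z), Z))))
  step 8: S(S(add(S^4(Z), Z)))
  step 9: S(S(S(add(SSSZ, Z))))
  step 10: S(S(S(S(add(SSZ, Z)))))
  step 11: S(S(S(S(S(add(SZ, Z))))))
  step 12: S(S(S(S(S(S(add(Z, Z)))))))
  step 13: S^6(Z)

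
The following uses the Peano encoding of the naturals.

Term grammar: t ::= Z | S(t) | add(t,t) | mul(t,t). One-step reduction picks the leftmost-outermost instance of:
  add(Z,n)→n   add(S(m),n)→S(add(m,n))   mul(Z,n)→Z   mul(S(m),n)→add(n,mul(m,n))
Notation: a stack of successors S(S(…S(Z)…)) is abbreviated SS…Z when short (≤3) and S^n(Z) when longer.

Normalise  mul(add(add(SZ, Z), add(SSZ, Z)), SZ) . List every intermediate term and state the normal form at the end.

Answer: normal form = SSSZ  (in 17 steps)

Reduction:
  start: mul(add(add(SZ, Z), add(SSZ, Z)), SZ)
  →1  mul(add(S(add(Z, Z)), add(SSZ, Z)), SZ)
  →2  mul(S(add(add(Z, Z), add(SSZ, Z))), SZ)
  →3  add(SZ, mul(add(add(Z, Z), add(SSZ, Z)), SZ))
  →4  S(add(Z, mul(add(add(Z, Z), add(SSZ, Z)), SZ)))
  →5  S(mul(add(add(Z, Z), add(SSZ, Z)), SZ))
  →6  S(mul(add(Z, add(SSZ, Z)), SZ))
  →7  S(mul(add(SSZ, Z), SZ))
  →8  S(mul(S(add(SZ, Z)), SZ))
  →9  S(add(SZ, mul(add(SZ, Z), SZ)))
  →10  S(S(add(Z, mul(add(SZ, Z), SZ))))
  →11  S(S(mul(add(SZ, Z), SZ)))
  →12  S(S(mul(S(add(Z, Z)), SZ)))
  →13  S(S(add(SZ, mul(add(Z, Z), SZ))))
  →14  S(S(S(add(Z, mul(add(Z, Z), SZ)))))
  →15  S(S(S(mul(add(Z, Z), SZ))))
  →16  S(S(S(mul(Z, SZ))))
  →17  SSSZ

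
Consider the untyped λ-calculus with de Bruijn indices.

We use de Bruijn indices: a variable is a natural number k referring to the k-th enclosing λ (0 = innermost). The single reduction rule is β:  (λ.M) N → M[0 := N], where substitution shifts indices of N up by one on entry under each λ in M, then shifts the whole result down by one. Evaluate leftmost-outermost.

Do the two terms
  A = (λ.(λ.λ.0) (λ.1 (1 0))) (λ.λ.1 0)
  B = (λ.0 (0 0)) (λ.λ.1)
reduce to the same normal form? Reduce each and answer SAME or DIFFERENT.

Term A:
  start: (λ.(λ.λ.0) (λ.1 (1 0))) (λ.λ.1 0)
  →1  (λ.λ.0) (λ.(λ.λ.1 0) ((λ.λ.1 0) 0))
  →2  λ.0

Term B:
  start: (λ.0 (0 0)) (λ.λ.1)
  →1  (λ.λ.1) ((λ.λ.1) (λ.λ.1))
  →2  λ.(λ.λ.1) (λ.λ.1)
  →3  λ.λ.λ.λ.1

Answer: DIFFERENT — A ⇓ λ.0, B ⇓ λ.λ.λ.λ.1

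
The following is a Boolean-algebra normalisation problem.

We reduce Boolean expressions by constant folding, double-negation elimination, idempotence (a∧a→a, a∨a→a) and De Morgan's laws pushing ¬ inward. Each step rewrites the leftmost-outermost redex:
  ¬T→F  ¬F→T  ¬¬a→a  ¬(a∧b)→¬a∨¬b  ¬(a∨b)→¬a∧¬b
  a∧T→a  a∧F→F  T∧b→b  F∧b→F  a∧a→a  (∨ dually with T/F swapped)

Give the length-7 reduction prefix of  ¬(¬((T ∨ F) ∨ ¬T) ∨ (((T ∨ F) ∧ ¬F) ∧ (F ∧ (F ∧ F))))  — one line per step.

Answer: after 7 steps: (¬(T ∨ F) ∨ ¬¬F) ∨ ¬(F ∧ (F ∧ F))

Derivation:
  start: ¬(¬((T ∨ F) ∨ ¬T) ∨ (((T ∨ F) ∧ ¬F) ∧ (F ∧ (F ∧ F))))
  [1] ¬¬((T ∨ F) ∨ ¬T) ∧ ¬(((T ∨ F) ∧ ¬F) ∧ (F ∧ (F ∧ F)))
  [2] ((T ∨ F) ∨ ¬T) ∧ ¬(((T ∨ F) ∧ ¬F) ∧ (F ∧ (F ∧ F)))
  [3] (T ∨ ¬T) ∧ ¬(((T ∨ F) ∧ ¬F) ∧ (F ∧ (F ∧ F)))
  [4] T ∧ ¬(((T ∨ F) ∧ ¬F) ∧ (F ∧ (F ∧ F)))
  [5] ¬(((T ∨ F) ∧ ¬F) ∧ (F ∧ (F ∧ F)))
  [6] ¬((T ∨ F) ∧ ¬F) ∨ ¬(F ∧ (F ∧ F))
  [7] (¬(T ∨ F) ∨ ¬¬F) ∨ ¬(F ∧ (F ∧ F))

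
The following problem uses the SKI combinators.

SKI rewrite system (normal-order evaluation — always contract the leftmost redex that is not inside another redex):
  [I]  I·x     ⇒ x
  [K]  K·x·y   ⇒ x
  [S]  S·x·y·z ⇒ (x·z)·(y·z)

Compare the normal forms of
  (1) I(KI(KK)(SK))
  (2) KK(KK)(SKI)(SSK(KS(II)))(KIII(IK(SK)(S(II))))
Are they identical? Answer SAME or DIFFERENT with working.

Term A:
  start: I(KI(KK)(SK))
  [1] KI(KK)(SK)
  [2] I(SK)
  [3] SK

Term B:
  start: KK(KK)(SKI)(SSK(KS(II)))(KIII(IK(SK)(S(II))))
  [1] K(SKI)(SSK(KS(II)))(KIII(IK(SK)(S(II))))
  [2] SKI(KIII(IK(SK)(S(II))))
  [3] K(KIII(IK(SK)(S(II))))(I(KIII(IK(SK)(S(II)))))
  [4] KIII(IK(SK)(S(II)))
  [5] II(IK(SK)(S(II)))
  [6] I(IK(SK)(S(II)))
  [7] IK(SK)(S(II))
  [8] K(SK)(S(II))
  [9] SK

Answer: SAME — A ⇓ SK, B ⇓ SK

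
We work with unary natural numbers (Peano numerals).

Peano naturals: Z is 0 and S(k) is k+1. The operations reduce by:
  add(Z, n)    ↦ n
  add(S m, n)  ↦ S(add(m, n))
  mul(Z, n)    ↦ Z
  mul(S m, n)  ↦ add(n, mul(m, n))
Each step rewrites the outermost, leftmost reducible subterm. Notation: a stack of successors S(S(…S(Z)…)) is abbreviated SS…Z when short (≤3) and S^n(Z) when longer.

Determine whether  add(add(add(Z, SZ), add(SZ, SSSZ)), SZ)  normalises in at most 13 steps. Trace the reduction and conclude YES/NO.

  start: add(add(add(Z, SZ), add(SZ, SSSZ)), SZ)
  →1  add(add(SZ, add(SZ, SSSZ)), SZ)
  →2  add(S(add(Z, add(SZ, SSSZ))), SZ)
  →3  S(add(add(Z, add(SZ, SSSZ)), SZ))
  →4  S(add(add(SZ, SSSZ), SZ))
  →5  S(add(S(add(Z, SSSZ)), SZ))
  →6  S(S(add(add(Z, SSSZ), SZ)))
  →7  S(S(add(SSSZ, SZ)))
  →8  S(S(S(add(SSZ, SZ))))
  →9  S(S(S(S(add(SZ, SZ)))))
  →10  S(S(S(S(S(add(Z, SZ))))))
  →11  S^6(Z)

Answer: YES — reaches normal form S^6(Z) in 11 ≤ 13 steps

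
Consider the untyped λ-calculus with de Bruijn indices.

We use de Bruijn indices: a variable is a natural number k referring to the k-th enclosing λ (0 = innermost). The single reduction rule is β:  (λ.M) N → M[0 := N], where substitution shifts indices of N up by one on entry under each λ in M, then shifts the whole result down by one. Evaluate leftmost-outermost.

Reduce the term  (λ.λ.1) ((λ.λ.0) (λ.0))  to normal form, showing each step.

  start: (λ.λ.1) ((λ.λ.0) (λ.0))
  step 1: λ.(λ.λ.0) (λ.0)
  step 2: λ.λ.0

Answer: normal form = λ.λ.0  (in 2 steps)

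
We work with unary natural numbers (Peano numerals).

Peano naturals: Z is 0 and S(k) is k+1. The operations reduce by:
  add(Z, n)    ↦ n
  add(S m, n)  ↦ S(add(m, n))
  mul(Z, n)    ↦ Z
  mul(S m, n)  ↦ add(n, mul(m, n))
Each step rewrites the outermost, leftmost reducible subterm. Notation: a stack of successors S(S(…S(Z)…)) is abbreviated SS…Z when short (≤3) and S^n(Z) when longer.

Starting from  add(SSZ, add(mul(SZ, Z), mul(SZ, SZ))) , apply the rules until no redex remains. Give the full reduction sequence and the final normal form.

  start: add(SSZ, add(mul(SZ, Z), mul(SZ, SZ)))
  [1] S(add(SZ, add(mul(SZ, Z), mul(SZ, SZ))))
  [2] S(S(add(Z, add(mul(SZ, Z), mul(SZ, SZ)))))
  [3] S(S(add(mul(SZ, Z), mul(SZ, SZ))))
  [4] S(S(add(add(Z, mul(Z, Z)), mul(SZ, SZ))))
  [5] S(S(add(mul(Z, Z), mul(SZ, SZ))))
  [6] S(S(add(Z, mul(SZ, SZ))))
  [7] S(S(mul(SZ, SZ)))
  [8] S(S(add(SZ, mul(Z, SZ))))
  [9] S(S(S(add(Z, mul(Z, SZ)))))
  [10] S(S(S(mul(Z, SZ))))
  [11] SSSZ

Answer: normal form = SSSZ  (in 11 steps)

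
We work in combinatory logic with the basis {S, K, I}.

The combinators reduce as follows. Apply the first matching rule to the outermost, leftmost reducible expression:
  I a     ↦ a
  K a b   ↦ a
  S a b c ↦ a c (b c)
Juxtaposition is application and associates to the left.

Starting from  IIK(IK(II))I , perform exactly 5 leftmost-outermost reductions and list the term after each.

  start: IIK(IK(II))I
  step 1: IK(IK(II))I
  step 2: K(IK(II))I
  step 3: IK(II)
  step 4: K(II)
  step 5: KI

Answer: after 5 steps: KI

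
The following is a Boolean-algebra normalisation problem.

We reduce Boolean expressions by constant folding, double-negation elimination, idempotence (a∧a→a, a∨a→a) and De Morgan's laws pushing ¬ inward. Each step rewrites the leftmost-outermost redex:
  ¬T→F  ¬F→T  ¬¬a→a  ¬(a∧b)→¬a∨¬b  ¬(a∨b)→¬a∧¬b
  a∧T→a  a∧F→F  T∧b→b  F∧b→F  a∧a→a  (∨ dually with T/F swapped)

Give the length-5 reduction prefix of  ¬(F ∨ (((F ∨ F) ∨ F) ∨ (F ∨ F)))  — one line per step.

Answer: after 5 steps: (¬(F ∨ F) ∧ ¬F) ∧ ¬(F ∨ F)

Working:
  start: ¬(F ∨ (((F ∨ F) ∨ F) ∨ (F ∨ F)))
  step 1: ¬F ∧ ¬(((F ∨ F) ∨ F) ∨ (F ∨ F))
  step 2: T ∧ ¬(((F ∨ F) ∨ F) ∨ (F ∨ F))
  step 3: ¬(((F ∨ F) ∨ F) ∨ (F ∨ F))
  step 4: ¬((F ∨ F) ∨ F) ∧ ¬(F ∨ F)
  step 5: (¬(F ∨ F) ∧ ¬F) ∧ ¬(F ∨ F)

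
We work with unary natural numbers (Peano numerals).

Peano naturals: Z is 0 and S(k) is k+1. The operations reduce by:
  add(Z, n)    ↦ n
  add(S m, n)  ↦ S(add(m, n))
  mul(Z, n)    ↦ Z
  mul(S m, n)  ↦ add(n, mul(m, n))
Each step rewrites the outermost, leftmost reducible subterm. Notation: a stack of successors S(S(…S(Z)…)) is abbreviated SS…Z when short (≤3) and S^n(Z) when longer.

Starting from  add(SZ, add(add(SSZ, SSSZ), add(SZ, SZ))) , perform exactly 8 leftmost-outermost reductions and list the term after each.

Answer: after 8 steps: S(S(S(S(add(SSZ, add(SZ, SZ))))))

Derivation:
  start: add(SZ, add(add(SSZ, SSSZ), add(SZ, SZ)))
  [1] S(add(Z, add(add(SSZ, SSSZ), add(SZ, SZ))))
  [2] S(add(add(SSZ, SSSZ), add(SZ, SZ)))
  [3] S(add(S(add(SZ, SSSZ)), add(SZ, SZ)))
  [4] S(S(add(add(SZ, SSSZ), add(SZ, SZ))))
  [5] S(S(add(S(add(Z, SSSZ)), add(SZ, SZ))))
  [6] S(S(S(add(add(Z, SSSZ), add(SZ, SZ)))))
  [7] S(S(S(add(SSSZ, add(SZ, SZ)))))
  [8] S(S(S(S(add(SSZ, add(SZ, SZ))))))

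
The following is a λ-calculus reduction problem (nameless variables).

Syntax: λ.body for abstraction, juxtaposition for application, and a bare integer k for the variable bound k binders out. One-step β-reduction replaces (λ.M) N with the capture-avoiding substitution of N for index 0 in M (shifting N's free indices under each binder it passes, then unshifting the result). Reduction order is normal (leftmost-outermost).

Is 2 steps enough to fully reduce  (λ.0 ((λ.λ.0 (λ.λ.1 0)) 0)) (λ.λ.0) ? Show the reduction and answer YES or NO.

  start: (λ.0 ((λ.λ.0 (λ.λ.1 0)) 0)) (λ.λ.0)
  step 1: (λ.λ.0) ((λ.λ.0 (λ.λ.1 0)) (λ.λ.0))
  step 2: λ.0

Answer: YES — reaches normal form λ.0 in 2 ≤ 2 steps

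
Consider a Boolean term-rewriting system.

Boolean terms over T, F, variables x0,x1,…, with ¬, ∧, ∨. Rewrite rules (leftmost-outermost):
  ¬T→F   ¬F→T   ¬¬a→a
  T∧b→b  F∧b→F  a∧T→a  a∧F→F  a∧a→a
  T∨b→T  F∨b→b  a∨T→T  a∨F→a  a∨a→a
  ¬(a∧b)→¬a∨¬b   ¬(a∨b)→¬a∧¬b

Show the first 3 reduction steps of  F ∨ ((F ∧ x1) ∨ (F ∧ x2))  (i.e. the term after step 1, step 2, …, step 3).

Answer: after 3 steps: F ∧ x2

Working:
  start: F ∨ ((F ∧ x1) ∨ (F ∧ x2))
  [1] (F ∧ x1) ∨ (F ∧ x2)
  [2] F ∨ (F ∧ x2)
  [3] F ∧ x2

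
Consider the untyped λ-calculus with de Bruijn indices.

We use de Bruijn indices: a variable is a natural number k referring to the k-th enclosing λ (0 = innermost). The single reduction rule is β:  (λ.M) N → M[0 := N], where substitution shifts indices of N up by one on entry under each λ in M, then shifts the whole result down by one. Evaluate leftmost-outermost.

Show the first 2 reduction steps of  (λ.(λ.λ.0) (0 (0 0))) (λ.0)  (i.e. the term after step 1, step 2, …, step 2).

  start: (λ.(λ.λ.0) (0 (0 0))) (λ.0)
  [1] (λ.λ.0) ((λ.0) ((λ.0) (λ.0)))
  [2] λ.0

Answer: after 2 steps: λ.0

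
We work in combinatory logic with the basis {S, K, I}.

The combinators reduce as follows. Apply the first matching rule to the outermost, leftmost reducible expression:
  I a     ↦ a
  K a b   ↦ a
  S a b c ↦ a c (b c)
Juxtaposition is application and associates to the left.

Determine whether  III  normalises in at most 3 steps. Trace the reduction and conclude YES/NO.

Answer: YES — reaches normal form I in 2 ≤ 3 steps

Derivation:
  start: III
  [1] II
  [2] I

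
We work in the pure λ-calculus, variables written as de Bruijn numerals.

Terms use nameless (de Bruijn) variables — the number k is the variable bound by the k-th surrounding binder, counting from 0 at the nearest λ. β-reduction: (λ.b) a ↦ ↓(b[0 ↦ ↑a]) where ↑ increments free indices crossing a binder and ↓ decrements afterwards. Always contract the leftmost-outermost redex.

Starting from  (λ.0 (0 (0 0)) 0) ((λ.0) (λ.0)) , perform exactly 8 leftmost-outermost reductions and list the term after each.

Answer: after 8 steps: (λ.0) ((λ.0) (λ.0))

Derivation:
  start: (λ.0 (0 (0 0)) 0) ((λ.0) (λ.0))
  step 1: (λ.0) (λ.0) ((λ.0) (λ.0) ((λ.0) (λ.0) ((λ.0) (λ.0)))) ((λ.0) (λ.0))
  step 2: (λ.0) ((λ.0) (λ.0) ((λ.0) (λ.0) ((λ.0) (λ.0)))) ((λ.0) (λ.0))
  step 3: (λ.0) (λ.0) ((λ.0) (λ.0) ((λ.0) (λ.0))) ((λ.0) (λ.0))
  step 4: (λ.0) ((λ.0) (λ.0) ((λ.0) (λ.0))) ((λ.0) (λ.0))
  step 5: (λ.0) (λ.0) ((λ.0) (λ.0)) ((λ.0) (λ.0))
  step 6: (λ.0) ((λ.0) (λ.0)) ((λ.0) (λ.0))
  step 7: (λ.0) (λ.0) ((λ.0) (λ.0))
  step 8: (λ.0) ((λ.0) (λ.0))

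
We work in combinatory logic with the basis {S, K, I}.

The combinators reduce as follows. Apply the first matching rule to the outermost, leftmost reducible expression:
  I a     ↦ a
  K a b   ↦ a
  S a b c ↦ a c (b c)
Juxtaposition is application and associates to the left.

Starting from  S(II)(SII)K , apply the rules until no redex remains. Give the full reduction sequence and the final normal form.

  start: S(II)(SII)K
  step 1: IIK(SIIK)
  step 2: IK(SIIK)
  step 3: K(SIIK)
  step 4: K(IK(IK))
  step 5: K(K(IK))
  step 6: K(KK)

Answer: normal form = K(KK)  (in 6 steps)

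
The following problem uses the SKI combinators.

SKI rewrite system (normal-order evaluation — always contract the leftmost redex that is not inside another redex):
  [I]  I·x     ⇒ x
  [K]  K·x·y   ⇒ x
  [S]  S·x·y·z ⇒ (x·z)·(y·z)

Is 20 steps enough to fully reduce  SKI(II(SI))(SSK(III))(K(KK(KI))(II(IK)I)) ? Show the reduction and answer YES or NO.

Answer: YES — reaches normal form K(KI) in 18 ≤ 20 steps

Working:
  start: SKI(II(SI))(SSK(III))(K(KK(KI))(II(IK)I))
  step 1: K(II(SI))(I(II(SI)))(SSK(III))(K(KK(KI))(II(IK)I))
  step 2: II(SI)(SSK(III))(K(KK(KI))(II(IK)I))
  step 3: I(SI)(SSK(III))(K(KK(KI))(II(IK)I))
  step 4: SI(SSK(III))(K(KK(KI))(II(IK)I))
  step 5: I(K(KK(KI))(II(IK)I))(SSK(III)(K(KK(KI))(II(IK)I)))
  step 6: K(KK(KI))(II(IK)I)(SSK(III)(K(KK(KI))(II(IK)I)))
  step 7: KK(KI)(SSK(III)(K(KK(KI))(II(IK)I)))
  step 8: K(SSK(III)(K(KK(KI))(II(IK)I)))
  step 9: K(S(III)(K(III))(K(KK(KI))(II(IK)I)))
  step 10: K(III(K(KK(KI))(II(IK)I))(K(III)(K(KK(KI))(II(IK)I))))
  step 11: K(II(K(KK(KI))(II(IK)I))(K(III)(K(KK(KI))(II(IK)I))))
  step 12: K(I(K(KK(KI))(II(IK)I))(K(III)(K(KK(KI))(II(IK)I))))
  step 13: K(K(KK(KI))(II(IK)I)(K(III)(K(KK(KI))(II(IK)I))))
  step 14: K(KK(KI)(K(III)(K(KK(KI))(II(IK)I))))
  step 15: K(K(K(III)(K(KK(KI))(II(IK)I))))
  step 16: K(K(III))
  step 17: K(K(II))
  step 18: K(KI)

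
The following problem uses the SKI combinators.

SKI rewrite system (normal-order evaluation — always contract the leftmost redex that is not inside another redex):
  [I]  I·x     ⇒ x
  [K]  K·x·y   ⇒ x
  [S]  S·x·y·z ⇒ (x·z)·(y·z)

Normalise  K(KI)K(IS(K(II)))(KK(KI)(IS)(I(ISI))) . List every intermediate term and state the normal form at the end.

  start: K(KI)K(IS(K(II)))(KK(KI)(IS)(I(ISI)))
  step 1: KI(IS(K(II)))(KK(KI)(IS)(I(ISI)))
  step 2: I(KK(KI)(IS)(I(ISI)))
  step 3: KK(KI)(IS)(I(ISI))
  step 4: K(IS)(I(ISI))
  step 5: IS
  step 6: S

Answer: normal form = S  (in 6 steps)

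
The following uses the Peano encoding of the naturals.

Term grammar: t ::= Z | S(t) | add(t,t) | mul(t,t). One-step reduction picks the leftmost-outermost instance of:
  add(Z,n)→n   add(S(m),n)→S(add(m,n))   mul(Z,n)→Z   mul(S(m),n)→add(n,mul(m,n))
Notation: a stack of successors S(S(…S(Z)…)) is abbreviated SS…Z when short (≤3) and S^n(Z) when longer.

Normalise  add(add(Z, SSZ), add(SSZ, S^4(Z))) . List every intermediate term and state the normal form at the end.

Answer: normal form = S^8(Z)  (in 7 steps)

Reduction:
  start: add(add(Z, SSZ), add(SSZ, S^4(Z)))
  step 1: add(SSZ, add(SSZ, S^4(Z)))
  step 2: S(add(SZ, add(SSZ, S^4(Z))))
  step 3: S(S(add(Z, add(SSZ, S^4(Z)))))
  step 4: S(S(add(SSZ, S^4(Z))))
  step 5: S(S(S(add(SZ, S^4(Z)))))
  step 6: S(S(S(S(add(Z, S^4(Z))))))
  step 7: S^8(Z)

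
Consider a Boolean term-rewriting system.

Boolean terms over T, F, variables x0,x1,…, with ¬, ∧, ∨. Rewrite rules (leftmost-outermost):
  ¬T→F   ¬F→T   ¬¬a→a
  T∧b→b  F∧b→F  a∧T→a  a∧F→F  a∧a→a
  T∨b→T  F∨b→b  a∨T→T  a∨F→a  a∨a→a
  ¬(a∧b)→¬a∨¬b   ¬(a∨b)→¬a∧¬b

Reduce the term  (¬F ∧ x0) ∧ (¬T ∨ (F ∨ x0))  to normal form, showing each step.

Answer: normal form = x0  (in 6 steps)

Derivation:
  start: (¬F ∧ x0) ∧ (¬T ∨ (F ∨ x0))
  [1] (T ∧ x0) ∧ (¬T ∨ (F ∨ x0))
  [2] x0 ∧ (¬T ∨ (F ∨ x0))
  [3] x0 ∧ (F ∨ (F ∨ x0))
  [4] x0 ∧ (F ∨ x0)
  [5] x0 ∧ x0
  [6] x0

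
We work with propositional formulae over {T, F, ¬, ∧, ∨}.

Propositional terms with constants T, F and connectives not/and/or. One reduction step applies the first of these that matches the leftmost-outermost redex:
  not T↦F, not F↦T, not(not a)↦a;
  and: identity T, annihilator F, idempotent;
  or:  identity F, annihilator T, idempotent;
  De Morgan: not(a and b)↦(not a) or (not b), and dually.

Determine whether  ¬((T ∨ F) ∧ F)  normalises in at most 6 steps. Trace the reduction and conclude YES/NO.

Answer: YES — reaches normal form T in 6 ≤ 6 steps

Reduction:
  start: ¬((T ∨ F) ∧ F)
  →1  ¬(T ∨ F) ∨ ¬F
  →2  (¬T ∧ ¬F) ∨ ¬F
  →3  (F ∧ ¬F) ∨ ¬F
  →4  F ∨ ¬F
  →5  ¬F
  →6  T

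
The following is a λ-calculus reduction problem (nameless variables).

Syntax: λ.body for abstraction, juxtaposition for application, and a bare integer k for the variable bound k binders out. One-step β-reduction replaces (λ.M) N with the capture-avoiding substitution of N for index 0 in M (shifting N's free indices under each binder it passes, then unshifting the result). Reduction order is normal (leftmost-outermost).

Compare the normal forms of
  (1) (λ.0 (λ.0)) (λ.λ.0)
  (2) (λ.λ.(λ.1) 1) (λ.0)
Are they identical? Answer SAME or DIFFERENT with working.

Answer: SAME — A ⇓ λ.0, B ⇓ λ.0

Derivation:
Term A:
  start: (λ.0 (λ.0)) (λ.λ.0)
  →1  (λ.λ.0) (λ.0)
  →2  λ.0

Term B:
  start: (λ.λ.(λ.1) 1) (λ.0)
  →1  λ.(λ.1) (λ.0)
  →2  λ.0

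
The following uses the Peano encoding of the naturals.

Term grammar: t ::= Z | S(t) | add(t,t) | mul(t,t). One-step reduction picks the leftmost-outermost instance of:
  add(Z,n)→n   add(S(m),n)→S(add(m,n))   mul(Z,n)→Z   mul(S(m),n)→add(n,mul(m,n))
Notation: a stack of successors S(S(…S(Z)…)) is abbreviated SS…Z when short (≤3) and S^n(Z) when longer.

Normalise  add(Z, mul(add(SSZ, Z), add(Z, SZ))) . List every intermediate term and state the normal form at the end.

Answer: normal form = SSZ  (in 13 steps)

Derivation:
  start: add(Z, mul(add(SSZ, Z), add(Z, SZ)))
  →1  mul(add(SSZ, Z), add(Z, SZ))
  →2  mul(S(add(SZ, Z)), add(Z, SZ))
  →3  add(add(Z, SZ), mul(add(SZ, Z), add(Z, SZ)))
  →4  add(SZ, mul(add(SZ, Z), add(Z, SZ)))
  →5  S(add(Z, mul(add(SZ, Z), add(Z, SZ))))
  →6  S(mul(add(SZ, Z), add(Z, SZ)))
  →7  S(mul(S(add(Z, Z)), add(Z, SZ)))
  →8  S(add(add(Z, SZ), mul(add(Z, Z), add(Z, SZ))))
  →9  S(add(SZ, mul(add(Z, Z), add(Z, SZ))))
  →10  S(S(add(Z, mul(add(Z, Z), add(Z, SZ)))))
  →11  S(S(mul(add(Z, Z), add(Z, SZ))))
  →12  S(S(mul(Z, add(Z, SZ))))
  →13  SSZ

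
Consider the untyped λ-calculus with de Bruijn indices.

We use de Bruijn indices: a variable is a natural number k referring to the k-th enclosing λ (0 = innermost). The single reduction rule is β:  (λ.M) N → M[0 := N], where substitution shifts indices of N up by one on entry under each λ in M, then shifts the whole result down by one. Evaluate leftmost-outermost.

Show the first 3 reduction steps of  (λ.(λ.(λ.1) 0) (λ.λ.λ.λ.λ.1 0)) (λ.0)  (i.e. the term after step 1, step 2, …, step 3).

Answer: after 3 steps: λ.λ.λ.λ.λ.1 0

Working:
  start: (λ.(λ.(λ.1) 0) (λ.λ.λ.λ.λ.1 0)) (λ.0)
  [1] (λ.(λ.1) 0) (λ.λ.λ.λ.λ.1 0)
  [2] (λ.λ.λ.λ.λ.λ.1 0) (λ.λ.λ.λ.λ.1 0)
  [3] λ.λ.λ.λ.λ.1 0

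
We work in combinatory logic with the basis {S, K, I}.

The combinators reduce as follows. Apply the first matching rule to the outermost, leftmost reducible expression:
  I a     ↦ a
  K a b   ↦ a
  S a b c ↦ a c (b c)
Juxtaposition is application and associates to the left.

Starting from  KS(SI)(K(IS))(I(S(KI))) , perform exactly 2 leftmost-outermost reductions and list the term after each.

Answer: after 2 steps: S(KS)(I(S(KI)))

Working:
  start: KS(SI)(K(IS))(I(S(KI)))
  [1] S(K(IS))(I(S(KI)))
  [2] S(KS)(I(S(KI)))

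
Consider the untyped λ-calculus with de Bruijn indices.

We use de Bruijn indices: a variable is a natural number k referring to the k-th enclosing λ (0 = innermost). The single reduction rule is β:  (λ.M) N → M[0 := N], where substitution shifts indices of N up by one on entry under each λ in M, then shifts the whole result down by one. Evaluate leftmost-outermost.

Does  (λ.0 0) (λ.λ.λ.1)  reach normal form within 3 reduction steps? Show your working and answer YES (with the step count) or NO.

Answer: YES — reaches normal form λ.λ.1 in 2 ≤ 3 steps

Reduction:
  start: (λ.0 0) (λ.λ.λ.1)
  [1] (λ.λ.λ.1) (λ.λ.λ.1)
  [2] λ.λ.1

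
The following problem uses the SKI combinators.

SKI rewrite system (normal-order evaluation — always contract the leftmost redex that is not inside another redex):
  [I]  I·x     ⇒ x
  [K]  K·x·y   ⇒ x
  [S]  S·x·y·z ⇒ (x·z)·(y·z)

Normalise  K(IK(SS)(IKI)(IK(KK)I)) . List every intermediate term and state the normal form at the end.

Answer: normal form = K(SS(KK))  (in 4 steps)

Reduction:
  start: K(IK(SS)(IKI)(IK(KK)I))
  step 1: K(K(SS)(IKI)(IK(KK)I))
  step 2: K(SS(IK(KK)I))
  step 3: K(SS(K(KK)I))
  step 4: K(SS(KK))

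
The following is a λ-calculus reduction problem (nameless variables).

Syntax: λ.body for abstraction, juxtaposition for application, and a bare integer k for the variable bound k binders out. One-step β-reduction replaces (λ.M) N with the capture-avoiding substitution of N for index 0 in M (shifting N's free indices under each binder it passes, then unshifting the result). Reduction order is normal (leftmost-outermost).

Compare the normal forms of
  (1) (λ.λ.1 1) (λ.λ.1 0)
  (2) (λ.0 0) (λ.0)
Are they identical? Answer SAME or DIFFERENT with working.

Answer: DIFFERENT — A ⇓ λ.λ.λ.1 0, B ⇓ λ.0

Derivation:
Term A:
  start: (λ.λ.1 1) (λ.λ.1 0)
  [1] λ.(λ.λ.1 0) (λ.λ.1 0)
  [2] λ.λ.(λ.λ.1 0) 0
  [3] λ.λ.λ.1 0

Term B:
  start: (λ.0 0) (λ.0)
  [1] (λ.0) (λ.0)
  [2] λ.0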